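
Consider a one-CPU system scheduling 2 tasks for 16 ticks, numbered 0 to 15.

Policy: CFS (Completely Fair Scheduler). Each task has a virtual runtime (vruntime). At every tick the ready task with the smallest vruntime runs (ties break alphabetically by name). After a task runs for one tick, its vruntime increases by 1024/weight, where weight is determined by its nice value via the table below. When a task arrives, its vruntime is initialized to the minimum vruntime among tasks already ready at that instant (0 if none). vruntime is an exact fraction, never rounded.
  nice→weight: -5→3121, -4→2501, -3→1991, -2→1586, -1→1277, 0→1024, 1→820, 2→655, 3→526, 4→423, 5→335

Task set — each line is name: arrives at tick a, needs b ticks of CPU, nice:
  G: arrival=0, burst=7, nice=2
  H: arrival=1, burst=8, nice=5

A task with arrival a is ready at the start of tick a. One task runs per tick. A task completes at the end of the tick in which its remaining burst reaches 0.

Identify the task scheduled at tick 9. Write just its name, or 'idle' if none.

t=0: vr[G=0] → run G
t=1: vr[G=1024/655 H=1024/655] → run G
t=2: vr[G=2048/655 H=1024/655] → run H
t=3: vr[G=2048/655 H=202752/43885] → run G
t=4: vr[G=3072/655 H=202752/43885] → run H
t=5: vr[G=3072/655 H=336896/43885] → run G
t=6: vr[G=4096/655 H=336896/43885] → run G
t=7: vr[G=1024/131 H=336896/43885] → run H
t=8: vr[G=1024/131 H=94208/8777] → run G
t=9: vr[G=6144/655 H=94208/8777] → run G
t=10: vr[H=94208/8777] → run H
t=11: vr[H=605184/43885] → run H
t=12: vr[H=739328/43885] → run H
t=13: vr[H=873472/43885] → run H
t=14: vr[H=1007616/43885] → run H
t=15: (idle)

running at tick 9 = G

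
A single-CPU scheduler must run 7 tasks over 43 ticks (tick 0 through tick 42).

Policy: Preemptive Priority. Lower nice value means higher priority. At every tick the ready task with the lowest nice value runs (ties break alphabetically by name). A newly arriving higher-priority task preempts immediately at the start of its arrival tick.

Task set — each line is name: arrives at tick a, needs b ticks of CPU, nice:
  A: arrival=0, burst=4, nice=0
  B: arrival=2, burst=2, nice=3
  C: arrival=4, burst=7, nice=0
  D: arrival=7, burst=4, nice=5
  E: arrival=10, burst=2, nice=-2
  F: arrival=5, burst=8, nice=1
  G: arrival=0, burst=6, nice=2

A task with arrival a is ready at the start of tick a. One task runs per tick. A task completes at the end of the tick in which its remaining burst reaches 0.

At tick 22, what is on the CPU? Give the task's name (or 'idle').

running at tick 22 = G

t=0: ready={A,G} → run A
t=1: ready={A,G} → run A
t=2: ready={A,B,G} → run A
t=3: ready={A,B,G} → run A
t=4: ready={B,C,G} → run C
t=5: ready={B,C,F,G} → run C
t=6: ready={B,C,F,G} → run C
t=7: ready={B,C,D,F,G} → run C
t=8: ready={B,C,D,F,G} → run C
t=9: ready={B,C,D,F,G} → run C
t=10: ready={B,C,D,E,F,G} → run E
t=11: ready={B,C,D,E,F,G} → run E
t=12: ready={B,C,D,F,G} → run C
t=13: ready={B,D,F,G} → run F
t=14: ready={B,D,F,G} → run F
t=15: ready={B,D,F,G} → run F
t=16: ready={B,D,F,G} → run F
t=17: ready={B,D,F,G} → run F
t=18: ready={B,D,F,G} → run F
t=19: ready={B,D,F,G} → run F
t=20: ready={B,D,F,G} → run F
t=21: ready={B,D,G} → run G
t=22: ready={B,D,G} → run G
t=23: ready={B,D,G} → run G
t=24: ready={B,D,G} → run G
t=25: ready={B,D,G} → run G
t=26: ready={B,D,G} → run G
t=27: ready={B,D} → run B
t=28: ready={B,D} → run B
t=29: ready={D} → run D
t=30: ready={D} → run D
t=31: ready={D} → run D
t=32: ready={D} → run D
t=33: (idle)
t=34: (idle)
t=35: (idle)
t=36: (idle)
t=37: (idle)
t=38: (idle)
t=39: (idle)
t=40: (idle)
t=41: (idle)
t=42: (idle)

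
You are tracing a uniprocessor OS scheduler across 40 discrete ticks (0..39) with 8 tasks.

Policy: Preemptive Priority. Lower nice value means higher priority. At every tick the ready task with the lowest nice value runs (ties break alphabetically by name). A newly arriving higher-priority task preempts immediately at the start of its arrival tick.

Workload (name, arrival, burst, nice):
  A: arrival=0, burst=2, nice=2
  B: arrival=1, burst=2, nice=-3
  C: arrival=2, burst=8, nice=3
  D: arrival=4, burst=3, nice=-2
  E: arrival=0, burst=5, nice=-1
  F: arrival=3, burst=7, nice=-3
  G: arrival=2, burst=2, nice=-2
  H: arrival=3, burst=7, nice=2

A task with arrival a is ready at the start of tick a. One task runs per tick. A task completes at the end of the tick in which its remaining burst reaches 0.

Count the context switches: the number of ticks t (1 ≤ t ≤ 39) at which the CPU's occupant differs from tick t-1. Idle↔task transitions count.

context switches = 9

t=0: ready={A,E} → run E
t=1: ready={A,B,E} → run B
t=2: ready={A,B,C,E,G} → run B
t=3: ready={A,C,E,F,G,H} → run F
t=4: ready={A,C,D,E,F,G,H} → run F
t=5: ready={A,C,D,E,F,G,H} → run F
t=6: ready={A,C,D,E,F,G,H} → run F
t=7: ready={A,C,D,E,F,G,H} → run F
t=8: ready={A,C,D,E,F,G,H} → run F
t=9: ready={A,C,D,E,F,G,H} → run F
t=10: ready={A,C,D,E,G,H} → run D
t=11: ready={A,C,D,E,G,H} → run D
t=12: ready={A,C,D,E,G,H} → run D
t=13: ready={A,C,E,G,H} → run G
t=14: ready={A,C,E,G,H} → run G
t=15: ready={A,C,E,H} → run E
t=16: ready={A,C,E,H} → run E
t=17: ready={A,C,E,H} → run E
t=18: ready={A,C,E,H} → run E
t=19: ready={A,C,H} → run A
t=20: ready={A,C,H} → run A
t=21: ready={C,H} → run H
t=22: ready={C,H} → run H
t=23: ready={C,H} → run H
t=24: ready={C,H} → run H
t=25: ready={C,H} → run H
t=26: ready={C,H} → run H
t=27: ready={C,H} → run H
t=28: ready={C} → run C
t=29: ready={C} → run C
t=30: ready={C} → run C
t=31: ready={C} → run C
t=32: ready={C} → run C
t=33: ready={C} → run C
t=34: ready={C} → run C
t=35: ready={C} → run C
t=36: (idle)
t=37: (idle)
t=38: (idle)
t=39: (idle)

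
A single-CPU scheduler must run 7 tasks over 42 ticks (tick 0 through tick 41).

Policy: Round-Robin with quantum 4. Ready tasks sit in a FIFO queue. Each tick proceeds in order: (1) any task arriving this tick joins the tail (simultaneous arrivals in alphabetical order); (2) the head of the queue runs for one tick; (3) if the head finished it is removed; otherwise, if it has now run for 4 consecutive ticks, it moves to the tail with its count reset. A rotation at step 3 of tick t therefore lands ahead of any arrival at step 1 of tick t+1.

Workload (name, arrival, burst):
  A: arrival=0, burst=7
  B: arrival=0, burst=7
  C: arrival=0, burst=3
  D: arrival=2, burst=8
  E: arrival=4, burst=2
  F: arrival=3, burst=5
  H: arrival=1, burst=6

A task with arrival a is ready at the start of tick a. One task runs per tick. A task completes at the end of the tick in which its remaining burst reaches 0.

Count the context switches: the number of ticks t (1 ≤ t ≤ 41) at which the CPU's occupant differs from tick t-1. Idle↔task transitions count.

context switches = 12

t=0: queue=[A,B,C] q_used=0 → run A
t=1: queue=[A,B,C,H] q_used=1 → run A
t=2: queue=[A,B,C,H,D] q_used=2 → run A
t=3: queue=[A,B,C,H,D,F] q_used=3 → run A
t=4: queue=[B,C,H,D,F,A,E] q_used=0 → run B
t=5: queue=[B,C,H,D,F,A,E] q_used=1 → run B
t=6: queue=[B,C,H,D,F,A,E] q_used=2 → run B
t=7: queue=[B,C,H,D,F,A,E] q_used=3 → run B
t=8: queue=[C,H,D,F,A,E,B] q_used=0 → run C
t=9: queue=[C,H,D,F,A,E,B] q_used=1 → run C
t=10: queue=[C,H,D,F,A,E,B] q_used=2 → run C
t=11: queue=[H,D,F,A,E,B] q_used=0 → run H
t=12: queue=[H,D,F,A,E,B] q_used=1 → run H
t=13: queue=[H,D,F,A,E,B] q_used=2 → run H
t=14: queue=[H,D,F,A,E,B] q_used=3 → run H
t=15: queue=[D,F,A,E,B,H] q_used=0 → run D
t=16: queue=[D,F,A,E,B,H] q_used=1 → run D
t=17: queue=[D,F,A,E,B,H] q_used=2 → run D
t=18: queue=[D,F,A,E,B,H] q_used=3 → run D
t=19: queue=[F,A,E,B,H,D] q_used=0 → run F
t=20: queue=[F,A,E,B,H,D] q_used=1 → run F
t=21: queue=[F,A,E,B,H,D] q_used=2 → run F
t=22: queue=[F,A,E,B,H,D] q_used=3 → run F
t=23: queue=[A,E,B,H,D,F] q_used=0 → run A
t=24: queue=[A,E,B,H,D,F] q_used=1 → run A
t=25: queue=[A,E,B,H,D,F] q_used=2 → run A
t=26: queue=[E,B,H,D,F] q_used=0 → run E
t=27: queue=[E,B,H,D,F] q_used=1 → run E
t=28: queue=[B,H,D,F] q_used=0 → run B
t=29: queue=[B,H,D,F] q_used=1 → run B
t=30: queue=[B,H,D,F] q_used=2 → run B
t=31: queue=[H,D,F] q_used=0 → run H
t=32: queue=[H,D,F] q_used=1 → run H
t=33: queue=[D,F] q_used=0 → run D
t=34: queue=[D,F] q_used=1 → run D
t=35: queue=[D,F] q_used=2 → run D
t=36: queue=[D,F] q_used=3 → run D
t=37: queue=[F] q_used=0 → run F
t=38: (idle)
t=39: (idle)
t=40: (idle)
t=41: (idle)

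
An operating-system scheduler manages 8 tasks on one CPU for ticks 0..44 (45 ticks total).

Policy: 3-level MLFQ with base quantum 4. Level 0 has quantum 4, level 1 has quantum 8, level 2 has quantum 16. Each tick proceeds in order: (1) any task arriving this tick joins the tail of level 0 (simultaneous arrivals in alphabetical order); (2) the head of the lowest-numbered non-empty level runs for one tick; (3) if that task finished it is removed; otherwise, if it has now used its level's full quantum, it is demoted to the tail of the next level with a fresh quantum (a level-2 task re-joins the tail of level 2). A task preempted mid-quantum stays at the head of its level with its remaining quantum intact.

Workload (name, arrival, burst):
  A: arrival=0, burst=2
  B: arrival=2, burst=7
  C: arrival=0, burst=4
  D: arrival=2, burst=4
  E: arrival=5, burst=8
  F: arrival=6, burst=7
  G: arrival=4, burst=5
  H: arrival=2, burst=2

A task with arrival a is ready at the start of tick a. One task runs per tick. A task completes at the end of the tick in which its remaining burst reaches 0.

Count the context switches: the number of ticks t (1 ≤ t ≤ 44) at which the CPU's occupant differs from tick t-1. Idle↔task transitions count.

context switches = 12

t=0: L0/L1/L2 = AC/-/- → run A
t=1: L0/L1/L2 = AC/-/- → run A
t=2: L0/L1/L2 = CBDH/-/- → run C
t=3: L0/L1/L2 = CBDH/-/- → run C
t=4: L0/L1/L2 = CBDHG/-/- → run C
t=5: L0/L1/L2 = CBDHGE/-/- → run C
t=6: L0/L1/L2 = BDHGEF/-/- → run B
t=7: L0/L1/L2 = BDHGEF/-/- → run B
t=8: L0/L1/L2 = BDHGEF/-/- → run B
t=9: L0/L1/L2 = BDHGEF/-/- → run B
t=10: L0/L1/L2 = DHGEF/B/- → run D
t=11: L0/L1/L2 = DHGEF/B/- → run D
t=12: L0/L1/L2 = DHGEF/B/- → run D
t=13: L0/L1/L2 = DHGEF/B/- → run D
t=14: L0/L1/L2 = HGEF/B/- → run H
t=15: L0/L1/L2 = HGEF/B/- → run H
t=16: L0/L1/L2 = GEF/B/- → run G
t=17: L0/L1/L2 = GEF/B/- → run G
t=18: L0/L1/L2 = GEF/B/- → run G
t=19: L0/L1/L2 = GEF/B/- → run G
t=20: L0/L1/L2 = EF/BG/- → run E
t=21: L0/L1/L2 = EF/BG/- → run E
t=22: L0/L1/L2 = EF/BG/- → run E
t=23: L0/L1/L2 = EF/BG/- → run E
t=24: L0/L1/L2 = F/BGE/- → run F
t=25: L0/L1/L2 = F/BGE/- → run F
t=26: L0/L1/L2 = F/BGE/- → run F
t=27: L0/L1/L2 = F/BGE/- → run F
t=28: L0/L1/L2 = -/BGEF/- → run B
t=29: L0/L1/L2 = -/BGEF/- → run B
t=30: L0/L1/L2 = -/BGEF/- → run B
t=31: L0/L1/L2 = -/GEF/- → run G
t=32: L0/L1/L2 = -/EF/- → run E
t=33: L0/L1/L2 = -/EF/- → run E
t=34: L0/L1/L2 = -/EF/- → run E
t=35: L0/L1/L2 = -/EF/- → run E
t=36: L0/L1/L2 = -/F/- → run F
t=37: L0/L1/L2 = -/F/- → run F
t=38: L0/L1/L2 = -/F/- → run F
t=39: (idle)
t=40: (idle)
t=41: (idle)
t=42: (idle)
t=43: (idle)
t=44: (idle)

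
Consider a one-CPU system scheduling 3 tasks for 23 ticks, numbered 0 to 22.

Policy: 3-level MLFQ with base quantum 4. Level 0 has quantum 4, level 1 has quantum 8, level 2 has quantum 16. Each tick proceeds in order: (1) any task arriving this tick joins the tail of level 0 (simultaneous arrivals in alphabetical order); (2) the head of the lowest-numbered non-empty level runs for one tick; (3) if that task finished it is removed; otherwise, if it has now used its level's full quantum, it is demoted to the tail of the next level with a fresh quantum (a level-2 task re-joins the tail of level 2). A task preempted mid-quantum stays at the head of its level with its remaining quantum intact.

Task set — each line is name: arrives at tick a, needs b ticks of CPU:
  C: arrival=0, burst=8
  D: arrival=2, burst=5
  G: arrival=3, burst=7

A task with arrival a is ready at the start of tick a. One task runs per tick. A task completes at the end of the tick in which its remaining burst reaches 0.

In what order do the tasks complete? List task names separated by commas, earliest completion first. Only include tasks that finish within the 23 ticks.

completion order = C, D, G

t=0: L0/L1/L2 = C/-/- → run C
t=1: L0/L1/L2 = C/-/- → run C
t=2: L0/L1/L2 = CD/-/- → run C
t=3: L0/L1/L2 = CDG/-/- → run C
t=4: L0/L1/L2 = DG/C/- → run D
t=5: L0/L1/L2 = DG/C/- → run D
t=6: L0/L1/L2 = DG/C/- → run D
t=7: L0/L1/L2 = DG/C/- → run D
t=8: L0/L1/L2 = G/CD/- → run G
t=9: L0/L1/L2 = G/CD/- → run G
t=10: L0/L1/L2 = G/CD/- → run G
t=11: L0/L1/L2 = G/CD/- → run G
t=12: L0/L1/L2 = -/CDG/- → run C
t=13: L0/L1/L2 = -/CDG/- → run C
t=14: L0/L1/L2 = -/CDG/- → run C
t=15: L0/L1/L2 = -/CDG/- → run C
t=16: L0/L1/L2 = -/DG/- → run D
t=17: L0/L1/L2 = -/G/- → run G
t=18: L0/L1/L2 = -/G/- → run G
t=19: L0/L1/L2 = -/G/- → run G
t=20: (idle)
t=21: (idle)
t=22: (idle)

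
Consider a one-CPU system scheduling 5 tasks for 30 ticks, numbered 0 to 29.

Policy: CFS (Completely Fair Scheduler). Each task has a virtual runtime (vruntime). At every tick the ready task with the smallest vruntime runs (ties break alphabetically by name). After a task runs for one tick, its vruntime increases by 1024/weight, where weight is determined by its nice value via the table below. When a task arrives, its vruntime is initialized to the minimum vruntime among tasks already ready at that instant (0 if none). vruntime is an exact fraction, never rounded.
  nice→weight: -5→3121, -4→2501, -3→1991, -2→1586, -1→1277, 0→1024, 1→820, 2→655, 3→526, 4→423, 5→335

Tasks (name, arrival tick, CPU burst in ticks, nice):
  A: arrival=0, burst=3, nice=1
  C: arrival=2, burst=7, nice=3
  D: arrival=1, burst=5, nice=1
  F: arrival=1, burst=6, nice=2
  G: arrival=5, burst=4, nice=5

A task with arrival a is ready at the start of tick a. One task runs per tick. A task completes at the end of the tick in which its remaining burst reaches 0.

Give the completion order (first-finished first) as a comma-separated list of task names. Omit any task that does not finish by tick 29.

completion order = A, D, F, G, C

t=0: vr[A=0] → run A
t=1: vr[A=256/205 D=256/205 F=256/205] → run A
t=2: vr[A=512/205 C=256/205 D=256/205 F=256/205] → run C
t=3: vr[A=512/205 C=172288/53915 D=256/205 F=256/205] → run D
t=4: vr[A=512/205 C=172288/53915 D=512/205 F=256/205] → run F
t=5: vr[A=512/205 C=172288/53915 D=512/205 F=15104/5371 G=512/205] → run A
t=6: vr[C=172288/53915 D=512/205 F=15104/5371 G=512/205] → run D
t=7: vr[C=172288/53915 D=768/205 F=15104/5371 G=512/205] → run G
t=8: vr[C=172288/53915 D=768/205 F=15104/5371 G=76288/13735] → run F
t=9: vr[C=172288/53915 D=768/205 F=117504/26855 G=76288/13735] → run C
t=10: vr[C=277248/53915 D=768/205 F=117504/26855 G=76288/13735] → run D
t=11: vr[C=277248/53915 D=1024/205 F=117504/26855 G=76288/13735] → run F
t=12: vr[C=277248/53915 D=1024/205 F=159488/26855 G=76288/13735] → run D
t=13: vr[C=277248/53915 D=256/41 F=159488/26855 G=76288/13735] → run C
t=14: vr[C=382208/53915 D=256/41 F=159488/26855 G=76288/13735] → run G
t=15: vr[C=382208/53915 D=256/41 F=159488/26855 G=118272/13735] → run F
t=16: vr[C=382208/53915 D=256/41 F=201472/26855 G=118272/13735] → run D
t=17: vr[C=382208/53915 F=201472/26855 G=118272/13735] → run C
t=18: vr[C=487168/53915 F=201472/26855 G=118272/13735] → run F
t=19: vr[C=487168/53915 F=243456/26855 G=118272/13735] → run G
t=20: vr[C=487168/53915 F=243456/26855 G=160256/13735] → run C
t=21: vr[C=592128/53915 F=243456/26855 G=160256/13735] → run F
t=22: vr[C=592128/53915 G=160256/13735] → run C
t=23: vr[C=697088/53915 G=160256/13735] → run G
t=24: vr[C=697088/53915] → run C
t=25: (idle)
t=26: (idle)
t=27: (idle)
t=28: (idle)
t=29: (idle)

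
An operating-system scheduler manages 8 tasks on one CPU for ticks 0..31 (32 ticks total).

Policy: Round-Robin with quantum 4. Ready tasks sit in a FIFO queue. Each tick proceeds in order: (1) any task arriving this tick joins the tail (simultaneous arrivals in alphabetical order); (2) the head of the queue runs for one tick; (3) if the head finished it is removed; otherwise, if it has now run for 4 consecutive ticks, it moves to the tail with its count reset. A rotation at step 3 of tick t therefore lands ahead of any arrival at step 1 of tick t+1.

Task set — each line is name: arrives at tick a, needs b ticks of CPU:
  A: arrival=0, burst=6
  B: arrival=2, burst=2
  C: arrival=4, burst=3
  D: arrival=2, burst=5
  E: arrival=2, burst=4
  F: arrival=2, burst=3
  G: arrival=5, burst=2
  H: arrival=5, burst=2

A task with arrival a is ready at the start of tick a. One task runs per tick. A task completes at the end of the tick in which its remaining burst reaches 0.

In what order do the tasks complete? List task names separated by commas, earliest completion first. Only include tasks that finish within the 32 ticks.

t=0: queue=[A] q_used=0 → run A
t=1: queue=[A] q_used=1 → run A
t=2: queue=[A,B,D,E,F] q_used=2 → run A
t=3: queue=[A,B,D,E,F] q_used=3 → run A
t=4: queue=[B,D,E,F,A,C] q_used=0 → run B
t=5: queue=[B,D,E,F,A,C,G,H] q_used=1 → run B
t=6: queue=[D,E,F,A,C,G,H] q_used=0 → run D
t=7: queue=[D,E,F,A,C,G,H] q_used=1 → run D
t=8: queue=[D,E,F,A,C,G,H] q_used=2 → run D
t=9: queue=[D,E,F,A,C,G,H] q_used=3 → run D
t=10: queue=[E,F,A,C,G,H,D] q_used=0 → run E
t=11: queue=[E,F,A,C,G,H,D] q_used=1 → run E
t=12: queue=[E,F,A,C,G,H,D] q_used=2 → run E
t=13: queue=[E,F,A,C,G,H,D] q_used=3 → run E
t=14: queue=[F,A,C,G,H,D] q_used=0 → run F
t=15: queue=[F,A,C,G,H,D] q_used=1 → run F
t=16: queue=[F,A,C,G,H,D] q_used=2 → run F
t=17: queue=[A,C,G,H,D] q_used=0 → run A
t=18: queue=[A,C,G,H,D] q_used=1 → run A
t=19: queue=[C,G,H,D] q_used=0 → run C
t=20: queue=[C,G,H,D] q_used=1 → run C
t=21: queue=[C,G,H,D] q_used=2 → run C
t=22: queue=[G,H,D] q_used=0 → run G
t=23: queue=[G,H,D] q_used=1 → run G
t=24: queue=[H,D] q_used=0 → run H
t=25: queue=[H,D] q_used=1 → run H
t=26: queue=[D] q_used=0 → run D
t=27: (idle)
t=28: (idle)
t=29: (idle)
t=30: (idle)
t=31: (idle)

completion order = B, E, F, A, C, G, H, D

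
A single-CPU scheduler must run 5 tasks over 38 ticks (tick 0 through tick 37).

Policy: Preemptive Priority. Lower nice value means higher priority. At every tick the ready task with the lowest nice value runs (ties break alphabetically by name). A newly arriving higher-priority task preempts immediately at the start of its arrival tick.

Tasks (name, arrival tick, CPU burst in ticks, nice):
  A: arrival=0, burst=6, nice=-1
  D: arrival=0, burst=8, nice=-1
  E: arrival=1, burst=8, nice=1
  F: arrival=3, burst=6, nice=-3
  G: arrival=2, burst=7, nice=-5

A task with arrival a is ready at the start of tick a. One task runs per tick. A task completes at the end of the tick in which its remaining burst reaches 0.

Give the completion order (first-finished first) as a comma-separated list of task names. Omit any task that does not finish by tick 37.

completion order = G, F, A, D, E

t=0: ready={A,D} → run A
t=1: ready={A,D,E} → run A
t=2: ready={A,D,E,G} → run G
t=3: ready={A,D,E,F,G} → run G
t=4: ready={A,D,E,F,G} → run G
t=5: ready={A,D,E,F,G} → run G
t=6: ready={A,D,E,F,G} → run G
t=7: ready={A,D,E,F,G} → run G
t=8: ready={A,D,E,F,G} → run G
t=9: ready={A,D,E,F} → run F
t=10: ready={A,D,E,F} → run F
t=11: ready={A,D,E,F} → run F
t=12: ready={A,D,E,F} → run F
t=13: ready={A,D,E,F} → run F
t=14: ready={A,D,E,F} → run F
t=15: ready={A,D,E} → run A
t=16: ready={A,D,E} → run A
t=17: ready={A,D,E} → run A
t=18: ready={A,D,E} → run A
t=19: ready={D,E} → run D
t=20: ready={D,E} → run D
t=21: ready={D,E} → run D
t=22: ready={D,E} → run D
t=23: ready={D,E} → run D
t=24: ready={D,E} → run D
t=25: ready={D,E} → run D
t=26: ready={D,E} → run D
t=27: ready={E} → run E
t=28: ready={E} → run E
t=29: ready={E} → run E
t=30: ready={E} → run E
t=31: ready={E} → run E
t=32: ready={E} → run E
t=33: ready={E} → run E
t=34: ready={E} → run E
t=35: (idle)
t=36: (idle)
t=37: (idle)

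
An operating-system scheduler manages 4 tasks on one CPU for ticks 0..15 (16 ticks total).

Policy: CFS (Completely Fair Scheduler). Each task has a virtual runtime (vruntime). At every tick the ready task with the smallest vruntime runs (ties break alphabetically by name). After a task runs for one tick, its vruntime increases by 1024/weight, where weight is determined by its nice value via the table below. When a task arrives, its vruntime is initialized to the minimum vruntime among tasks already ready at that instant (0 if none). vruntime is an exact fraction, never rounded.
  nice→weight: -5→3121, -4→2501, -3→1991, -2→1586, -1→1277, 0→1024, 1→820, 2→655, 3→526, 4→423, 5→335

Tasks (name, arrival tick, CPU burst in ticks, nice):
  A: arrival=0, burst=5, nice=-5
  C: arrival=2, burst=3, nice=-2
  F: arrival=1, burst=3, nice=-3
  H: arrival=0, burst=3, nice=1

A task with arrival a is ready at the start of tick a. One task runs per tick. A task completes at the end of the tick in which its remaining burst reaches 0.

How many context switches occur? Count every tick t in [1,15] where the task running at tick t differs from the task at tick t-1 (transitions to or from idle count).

t=0: vr[A=0 H=0] → run A
t=1: vr[A=1024/3121 F=0 H=0] → run F
t=2: vr[A=1024/3121 C=0 F=1024/1991 H=0] → run C
t=3: vr[A=1024/3121 C=512/793 F=1024/1991 H=0] → run H
t=4: vr[A=1024/3121 C=512/793 F=1024/1991 H=256/205] → run A
t=5: vr[A=2048/3121 C=512/793 F=1024/1991 H=256/205] → run F
t=6: vr[A=2048/3121 C=512/793 F=2048/1991 H=256/205] → run C
t=7: vr[A=2048/3121 C=1024/793 F=2048/1991 H=256/205] → run A
t=8: vr[A=3072/3121 C=1024/793 F=2048/1991 H=256/205] → run A
t=9: vr[A=4096/3121 C=1024/793 F=2048/1991 H=256/205] → run F
t=10: vr[A=4096/3121 C=1024/793 H=256/205] → run H
t=11: vr[A=4096/3121 C=1024/793 H=512/205] → run C
t=12: vr[A=4096/3121 H=512/205] → run A
t=13: vr[H=512/205] → run H
t=14: (idle)
t=15: (idle)

context switches = 13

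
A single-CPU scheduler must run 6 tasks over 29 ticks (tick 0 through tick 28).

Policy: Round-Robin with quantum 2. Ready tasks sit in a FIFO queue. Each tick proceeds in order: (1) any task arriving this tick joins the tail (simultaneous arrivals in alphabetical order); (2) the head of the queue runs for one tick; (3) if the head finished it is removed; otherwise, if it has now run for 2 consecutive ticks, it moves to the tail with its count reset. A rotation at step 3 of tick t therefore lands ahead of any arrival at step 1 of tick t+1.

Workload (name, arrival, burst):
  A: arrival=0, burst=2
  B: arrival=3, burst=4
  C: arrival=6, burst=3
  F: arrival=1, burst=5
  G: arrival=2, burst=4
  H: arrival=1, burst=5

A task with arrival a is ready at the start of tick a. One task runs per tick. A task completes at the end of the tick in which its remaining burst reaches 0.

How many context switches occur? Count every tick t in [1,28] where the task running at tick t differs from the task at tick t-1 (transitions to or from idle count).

context switches = 13

t=0: queue=[A] q_used=0 → run A
t=1: queue=[A,F,H] q_used=1 → run A
t=2: queue=[F,H,G] q_used=0 → run F
t=3: queue=[F,H,G,B] q_used=1 → run F
t=4: queue=[H,G,B,F] q_used=0 → run H
t=5: queue=[H,G,B,F] q_used=1 → run H
t=6: queue=[G,B,F,H,C] q_used=0 → run G
t=7: queue=[G,B,F,H,C] q_used=1 → run G
t=8: queue=[B,F,H,C,G] q_used=0 → run B
t=9: queue=[B,F,H,C,G] q_used=1 → run B
t=10: queue=[F,H,C,G,B] q_used=0 → run F
t=11: queue=[F,H,C,G,B] q_used=1 → run F
t=12: queue=[H,C,G,B,F] q_used=0 → run H
t=13: queue=[H,C,G,B,F] q_used=1 → run H
t=14: queue=[C,G,B,F,H] q_used=0 → run C
t=15: queue=[C,G,B,F,H] q_used=1 → run C
t=16: queue=[G,B,F,H,C] q_used=0 → run G
t=17: queue=[G,B,F,H,C] q_used=1 → run G
t=18: queue=[B,F,H,C] q_used=0 → run B
t=19: queue=[B,F,H,C] q_used=1 → run B
t=20: queue=[F,H,C] q_used=0 → run F
t=21: queue=[H,C] q_used=0 → run H
t=22: queue=[C] q_used=0 → run C
t=23: (idle)
t=24: (idle)
t=25: (idle)
t=26: (idle)
t=27: (idle)
t=28: (idle)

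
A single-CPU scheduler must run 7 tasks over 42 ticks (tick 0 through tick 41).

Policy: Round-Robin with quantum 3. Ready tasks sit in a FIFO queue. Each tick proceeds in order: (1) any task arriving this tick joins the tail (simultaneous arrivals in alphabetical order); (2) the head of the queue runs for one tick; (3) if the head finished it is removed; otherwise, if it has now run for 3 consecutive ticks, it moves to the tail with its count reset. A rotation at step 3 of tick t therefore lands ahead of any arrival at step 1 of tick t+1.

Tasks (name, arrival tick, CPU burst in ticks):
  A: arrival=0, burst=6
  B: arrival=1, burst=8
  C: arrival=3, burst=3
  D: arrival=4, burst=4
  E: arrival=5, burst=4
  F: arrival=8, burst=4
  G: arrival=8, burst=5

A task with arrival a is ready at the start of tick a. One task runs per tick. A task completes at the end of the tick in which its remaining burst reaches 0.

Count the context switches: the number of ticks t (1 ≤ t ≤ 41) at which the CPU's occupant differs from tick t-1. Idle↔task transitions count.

context switches = 14

t=0: queue=[A] q_used=0 → run A
t=1: queue=[A,B] q_used=1 → run A
t=2: queue=[A,B] q_used=2 → run A
t=3: queue=[B,A,C] q_used=0 → run B
t=4: queue=[B,A,C,D] q_used=1 → run B
t=5: queue=[B,A,C,D,E] q_used=2 → run B
t=6: queue=[A,C,D,E,B] q_used=0 → run A
t=7: queue=[A,C,D,E,B] q_used=1 → run A
t=8: queue=[A,C,D,E,B,F,G] q_used=2 → run A
t=9: queue=[C,D,E,B,F,G] q_used=0 → run C
t=10: queue=[C,D,E,B,F,G] q_used=1 → run C
t=11: queue=[C,D,E,B,F,G] q_used=2 → run C
t=12: queue=[D,E,B,F,G] q_used=0 → run D
t=13: queue=[D,E,B,F,G] q_used=1 → run D
t=14: queue=[D,E,B,F,G] q_used=2 → run D
t=15: queue=[E,B,F,G,D] q_used=0 → run E
t=16: queue=[E,B,F,G,D] q_used=1 → run E
t=17: queue=[E,B,F,G,D] q_used=2 → run E
t=18: queue=[B,F,G,D,E] q_used=0 → run B
t=19: queue=[B,F,G,D,E] q_used=1 → run B
t=20: queue=[B,F,G,D,E] q_used=2 → run B
t=21: queue=[F,G,D,E,B] q_used=0 → run F
t=22: queue=[F,G,D,E,B] q_used=1 → run F
t=23: queue=[F,G,D,E,B] q_used=2 → run F
t=24: queue=[G,D,E,B,F] q_used=0 → run G
t=25: queue=[G,D,E,B,F] q_used=1 → run G
t=26: queue=[G,D,E,B,F] q_used=2 → run G
t=27: queue=[D,E,B,F,G] q_used=0 → run D
t=28: queue=[E,B,F,G] q_used=0 → run E
t=29: queue=[B,F,G] q_used=0 → run B
t=30: queue=[B,F,G] q_used=1 → run B
t=31: queue=[F,G] q_used=0 → run F
t=32: queue=[G] q_used=0 → run G
t=33: queue=[G] q_used=1 → run G
t=34: (idle)
t=35: (idle)
t=36: (idle)
t=37: (idle)
t=38: (idle)
t=39: (idle)
t=40: (idle)
t=41: (idle)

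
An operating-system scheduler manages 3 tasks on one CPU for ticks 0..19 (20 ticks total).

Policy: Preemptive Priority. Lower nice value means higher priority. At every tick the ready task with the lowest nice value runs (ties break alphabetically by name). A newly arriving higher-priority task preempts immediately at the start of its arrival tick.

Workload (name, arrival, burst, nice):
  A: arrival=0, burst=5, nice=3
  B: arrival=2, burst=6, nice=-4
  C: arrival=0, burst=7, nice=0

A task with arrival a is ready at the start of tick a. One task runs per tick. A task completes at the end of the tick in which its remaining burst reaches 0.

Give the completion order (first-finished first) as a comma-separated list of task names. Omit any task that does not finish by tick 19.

completion order = B, C, A

t=0: ready={A,C} → run C
t=1: ready={A,C} → run C
t=2: ready={A,B,C} → run B
t=3: ready={A,B,C} → run B
t=4: ready={A,B,C} → run B
t=5: ready={A,B,C} → run B
t=6: ready={A,B,C} → run B
t=7: ready={A,B,C} → run B
t=8: ready={A,C} → run C
t=9: ready={A,C} → run C
t=10: ready={A,C} → run C
t=11: ready={A,C} → run C
t=12: ready={A,C} → run C
t=13: ready={A} → run A
t=14: ready={A} → run A
t=15: ready={A} → run A
t=16: ready={A} → run A
t=17: ready={A} → run A
t=18: (idle)
t=19: (idle)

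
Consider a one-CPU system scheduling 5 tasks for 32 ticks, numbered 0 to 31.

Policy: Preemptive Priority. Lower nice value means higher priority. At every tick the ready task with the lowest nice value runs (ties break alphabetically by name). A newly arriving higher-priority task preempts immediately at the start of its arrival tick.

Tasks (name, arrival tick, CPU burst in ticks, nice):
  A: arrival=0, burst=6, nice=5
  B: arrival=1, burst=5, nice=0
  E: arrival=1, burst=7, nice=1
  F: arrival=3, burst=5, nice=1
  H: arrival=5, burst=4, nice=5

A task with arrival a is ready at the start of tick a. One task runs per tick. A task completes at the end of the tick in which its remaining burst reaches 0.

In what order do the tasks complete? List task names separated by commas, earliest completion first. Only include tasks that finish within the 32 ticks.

completion order = B, E, F, A, H

t=0: ready={A} → run A
t=1: ready={A,B,E} → run B
t=2: ready={A,B,E} → run B
t=3: ready={A,B,E,F} → run B
t=4: ready={A,B,E,F} → run B
t=5: ready={A,B,E,F,H} → run B
t=6: ready={A,E,F,H} → run E
t=7: ready={A,E,F,H} → run E
t=8: ready={A,E,F,H} → run E
t=9: ready={A,E,F,H} → run E
t=10: ready={A,E,F,H} → run E
t=11: ready={A,E,F,H} → run E
t=12: ready={A,E,F,H} → run E
t=13: ready={A,F,H} → run F
t=14: ready={A,F,H} → run F
t=15: ready={A,F,H} → run F
t=16: ready={A,F,H} → run F
t=17: ready={A,F,H} → run F
t=18: ready={A,H} → run A
t=19: ready={A,H} → run A
t=20: ready={A,H} → run A
t=21: ready={A,H} → run A
t=22: ready={A,H} → run A
t=23: ready={H} → run H
t=24: ready={H} → run H
t=25: ready={H} → run H
t=26: ready={H} → run H
t=27: (idle)
t=28: (idle)
t=29: (idle)
t=30: (idle)
t=31: (idle)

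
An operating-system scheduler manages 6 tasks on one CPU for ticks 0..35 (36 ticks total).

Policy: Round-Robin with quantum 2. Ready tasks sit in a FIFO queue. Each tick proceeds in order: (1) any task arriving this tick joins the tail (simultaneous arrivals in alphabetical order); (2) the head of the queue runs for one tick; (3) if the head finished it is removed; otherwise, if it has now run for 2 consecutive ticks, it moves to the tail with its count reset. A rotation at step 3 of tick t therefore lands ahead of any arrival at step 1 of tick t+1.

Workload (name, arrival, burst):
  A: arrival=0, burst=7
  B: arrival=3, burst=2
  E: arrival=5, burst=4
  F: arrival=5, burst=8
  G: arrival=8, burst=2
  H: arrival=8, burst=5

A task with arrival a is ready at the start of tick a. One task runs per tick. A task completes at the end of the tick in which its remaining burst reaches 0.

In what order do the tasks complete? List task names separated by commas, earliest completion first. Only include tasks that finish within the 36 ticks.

t=0: queue=[A] q_used=0 → run A
t=1: queue=[A] q_used=1 → run A
t=2: queue=[A] q_used=0 → run A
t=3: queue=[A,B] q_used=1 → run A
t=4: queue=[B,A] q_used=0 → run B
t=5: queue=[B,A,E,F] q_used=1 → run B
t=6: queue=[A,E,F] q_used=0 → run A
t=7: queue=[A,E,F] q_used=1 → run A
t=8: queue=[E,F,A,G,H] q_used=0 → run E
t=9: queue=[E,F,A,G,H] q_used=1 → run E
t=10: queue=[F,A,G,H,E] q_used=0 → run F
t=11: queue=[F,A,G,H,E] q_used=1 → run F
t=12: queue=[A,G,H,E,F] q_used=0 → run A
t=13: queue=[G,H,E,F] q_used=0 → run G
t=14: queue=[G,H,E,F] q_used=1 → run G
t=15: queue=[H,E,F] q_used=0 → run H
t=16: queue=[H,E,F] q_used=1 → run H
t=17: queue=[E,F,H] q_used=0 → run E
t=18: queue=[E,F,H] q_used=1 → run E
t=19: queue=[F,H] q_used=0 → run F
t=20: queue=[F,H] q_used=1 → run F
t=21: queue=[H,F] q_used=0 → run H
t=22: queue=[H,F] q_used=1 → run H
t=23: queue=[F,H] q_used=0 → run F
t=24: queue=[F,H] q_used=1 → run F
t=25: queue=[H,F] q_used=0 → run H
t=26: queue=[F] q_used=0 → run F
t=27: queue=[F] q_used=1 → run F
t=28: (idle)
t=29: (idle)
t=30: (idle)
t=31: (idle)
t=32: (idle)
t=33: (idle)
t=34: (idle)
t=35: (idle)

completion order = B, A, G, E, H, F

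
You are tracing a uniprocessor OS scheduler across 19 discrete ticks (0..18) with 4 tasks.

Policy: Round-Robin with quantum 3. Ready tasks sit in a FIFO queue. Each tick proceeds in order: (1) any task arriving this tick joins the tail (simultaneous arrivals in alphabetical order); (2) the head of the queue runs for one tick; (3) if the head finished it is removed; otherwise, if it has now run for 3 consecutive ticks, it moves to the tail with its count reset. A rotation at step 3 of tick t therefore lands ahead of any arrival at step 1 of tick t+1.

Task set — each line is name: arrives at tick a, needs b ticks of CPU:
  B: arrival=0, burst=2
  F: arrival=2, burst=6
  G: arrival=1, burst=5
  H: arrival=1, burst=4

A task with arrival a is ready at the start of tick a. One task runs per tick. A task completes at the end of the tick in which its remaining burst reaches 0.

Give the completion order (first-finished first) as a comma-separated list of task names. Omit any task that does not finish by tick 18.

completion order = B, G, H, F

t=0: queue=[B] q_used=0 → run B
t=1: queue=[B,G,H] q_used=1 → run B
t=2: queue=[G,H,F] q_used=0 → run G
t=3: queue=[G,H,F] q_used=1 → run G
t=4: queue=[G,H,F] q_used=2 → run G
t=5: queue=[H,F,G] q_used=0 → run H
t=6: queue=[H,F,G] q_used=1 → run H
t=7: queue=[H,F,G] q_used=2 → run H
t=8: queue=[F,G,H] q_used=0 → run F
t=9: queue=[F,G,H] q_used=1 → run F
t=10: queue=[F,G,H] q_used=2 → run F
t=11: queue=[G,H,F] q_used=0 → run G
t=12: queue=[G,H,F] q_used=1 → run G
t=13: queue=[H,F] q_used=0 → run H
t=14: queue=[F] q_used=0 → run F
t=15: queue=[F] q_used=1 → run F
t=16: queue=[F] q_used=2 → run F
t=17: (idle)
t=18: (idle)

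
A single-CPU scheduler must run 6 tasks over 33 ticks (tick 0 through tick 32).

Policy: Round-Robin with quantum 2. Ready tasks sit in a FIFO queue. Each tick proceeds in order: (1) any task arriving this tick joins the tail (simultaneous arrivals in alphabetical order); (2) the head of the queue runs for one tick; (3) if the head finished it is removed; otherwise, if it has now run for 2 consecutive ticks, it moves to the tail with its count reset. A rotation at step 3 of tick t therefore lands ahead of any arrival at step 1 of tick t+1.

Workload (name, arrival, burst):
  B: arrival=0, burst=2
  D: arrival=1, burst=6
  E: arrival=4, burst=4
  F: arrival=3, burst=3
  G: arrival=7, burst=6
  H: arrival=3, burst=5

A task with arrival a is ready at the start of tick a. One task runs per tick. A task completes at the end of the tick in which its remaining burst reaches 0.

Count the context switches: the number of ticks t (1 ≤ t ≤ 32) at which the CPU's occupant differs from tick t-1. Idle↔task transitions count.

context switches = 14

t=0: queue=[B] q_used=0 → run B
t=1: queue=[B,D] q_used=1 → run B
t=2: queue=[D] q_used=0 → run D
t=3: queue=[D,F,H] q_used=1 → run D
t=4: queue=[F,H,D,E] q_used=0 → run F
t=5: queue=[F,H,D,E] q_used=1 → run F
t=6: queue=[H,D,E,F] q_used=0 → run H
t=7: queue=[H,D,E,F,G] q_used=1 → run H
t=8: queue=[D,E,F,G,H] q_used=0 → run D
t=9: queue=[D,E,F,G,H] q_used=1 → run D
t=10: queue=[E,F,G,H,D] q_used=0 → run E
t=11: queue=[E,F,G,H,D] q_used=1 → run E
t=12: queue=[F,G,H,D,E] q_used=0 → run F
t=13: queue=[G,H,D,E] q_used=0 → run G
t=14: queue=[G,H,D,E] q_used=1 → run G
t=15: queue=[H,D,E,G] q_used=0 → run H
t=16: queue=[H,D,E,G] q_used=1 → run H
t=17: queue=[D,E,G,H] q_used=0 → run D
t=18: queue=[D,E,G,H] q_used=1 → run D
t=19: queue=[E,G,H] q_used=0 → run E
t=20: queue=[E,G,H] q_used=1 → run E
t=21: queue=[G,H] q_used=0 → run G
t=22: queue=[G,H] q_used=1 → run G
t=23: queue=[H,G] q_used=0 → run H
t=24: queue=[G] q_used=0 → run G
t=25: queue=[G] q_used=1 → run G
t=26: (idle)
t=27: (idle)
t=28: (idle)
t=29: (idle)
t=30: (idle)
t=31: (idle)
t=32: (idle)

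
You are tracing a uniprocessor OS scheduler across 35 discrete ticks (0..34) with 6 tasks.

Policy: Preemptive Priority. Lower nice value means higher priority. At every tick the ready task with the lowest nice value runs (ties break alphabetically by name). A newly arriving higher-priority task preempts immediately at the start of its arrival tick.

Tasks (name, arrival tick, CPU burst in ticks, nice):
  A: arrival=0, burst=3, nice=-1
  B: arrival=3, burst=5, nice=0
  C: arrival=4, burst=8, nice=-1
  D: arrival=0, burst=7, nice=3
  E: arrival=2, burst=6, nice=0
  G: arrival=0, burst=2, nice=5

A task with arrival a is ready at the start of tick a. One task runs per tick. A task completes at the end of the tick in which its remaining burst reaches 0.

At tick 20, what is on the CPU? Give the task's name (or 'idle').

t=0: ready={A,D,G} → run A
t=1: ready={A,D,G} → run A
t=2: ready={A,D,E,G} → run A
t=3: ready={B,D,E,G} → run B
t=4: ready={B,C,D,E,G} → run C
t=5: ready={B,C,D,E,G} → run C
t=6: ready={B,C,D,E,G} → run C
t=7: ready={B,C,D,E,G} → run C
t=8: ready={B,C,D,E,G} → run C
t=9: ready={B,C,D,E,G} → run C
t=10: ready={B,C,D,E,G} → run C
t=11: ready={B,C,D,E,G} → run C
t=12: ready={B,D,E,G} → run B
t=13: ready={B,D,E,G} → run B
t=14: ready={B,D,E,G} → run B
t=15: ready={B,D,E,G} → run B
t=16: ready={D,E,G} → run E
t=17: ready={D,E,G} → run E
t=18: ready={D,E,G} → run E
t=19: ready={D,E,G} → run E
t=20: ready={D,E,G} → run E
t=21: ready={D,E,G} → run E
t=22: ready={D,G} → run D
t=23: ready={D,G} → run D
t=24: ready={D,G} → run D
t=25: ready={D,G} → run D
t=26: ready={D,G} → run D
t=27: ready={D,G} → run D
t=28: ready={D,G} → run D
t=29: ready={G} → run G
t=30: ready={G} → run G
t=31: (idle)
t=32: (idle)
t=33: (idle)
t=34: (idle)

running at tick 20 = E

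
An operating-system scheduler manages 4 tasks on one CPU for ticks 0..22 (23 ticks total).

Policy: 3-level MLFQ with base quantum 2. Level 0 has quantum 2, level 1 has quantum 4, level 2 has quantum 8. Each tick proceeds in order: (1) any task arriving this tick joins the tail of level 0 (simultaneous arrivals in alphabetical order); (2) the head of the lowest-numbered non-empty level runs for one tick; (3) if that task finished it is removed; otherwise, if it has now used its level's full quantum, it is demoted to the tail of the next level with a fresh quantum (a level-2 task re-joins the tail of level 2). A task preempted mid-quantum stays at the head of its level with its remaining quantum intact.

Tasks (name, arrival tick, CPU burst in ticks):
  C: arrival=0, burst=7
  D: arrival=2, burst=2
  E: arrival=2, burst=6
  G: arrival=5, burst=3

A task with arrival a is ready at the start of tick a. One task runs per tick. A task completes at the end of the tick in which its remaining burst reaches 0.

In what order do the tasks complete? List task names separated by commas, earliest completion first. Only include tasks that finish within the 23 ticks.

completion order = D, E, G, C

t=0: L0/L1/L2 = C/-/- → run C
t=1: L0/L1/L2 = C/-/- → run C
t=2: L0/L1/L2 = DE/C/- → run D
t=3: L0/L1/L2 = DE/C/- → run D
t=4: L0/L1/L2 = E/C/- → run E
t=5: L0/L1/L2 = EG/C/- → run E
t=6: L0/L1/L2 = G/CE/- → run G
t=7: L0/L1/L2 = G/CE/- → run G
t=8: L0/L1/L2 = -/CEG/- → run C
t=9: L0/L1/L2 = -/CEG/- → run C
t=10: L0/L1/L2 = -/CEG/- → run C
t=11: L0/L1/L2 = -/CEG/- → run C
t=12: L0/L1/L2 = -/EG/C → run E
t=13: L0/L1/L2 = -/EG/C → run E
t=14: L0/L1/L2 = -/EG/C → run E
t=15: L0/L1/L2 = -/EG/C → run E
t=16: L0/L1/L2 = -/G/C → run G
t=17: L0/L1/L2 = -/-/C → run C
t=18: (idle)
t=19: (idle)
t=20: (idle)
t=21: (idle)
t=22: (idle)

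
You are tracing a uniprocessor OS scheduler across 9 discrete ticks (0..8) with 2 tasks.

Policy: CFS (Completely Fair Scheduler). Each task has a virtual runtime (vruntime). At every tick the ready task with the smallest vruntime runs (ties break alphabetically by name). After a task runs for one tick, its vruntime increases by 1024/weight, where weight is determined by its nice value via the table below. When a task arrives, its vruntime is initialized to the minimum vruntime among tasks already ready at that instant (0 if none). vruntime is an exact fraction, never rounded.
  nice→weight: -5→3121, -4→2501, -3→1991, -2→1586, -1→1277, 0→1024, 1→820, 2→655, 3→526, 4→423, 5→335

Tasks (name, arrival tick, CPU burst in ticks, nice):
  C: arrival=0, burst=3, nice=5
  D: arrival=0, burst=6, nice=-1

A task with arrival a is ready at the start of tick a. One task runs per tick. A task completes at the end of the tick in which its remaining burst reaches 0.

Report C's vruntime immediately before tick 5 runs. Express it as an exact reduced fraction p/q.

vruntime(C, start of tick 5) = 1024/335

t=0: vr[C=0 D=0] → run C
t=1: vr[C=1024/335 D=0] → run D
t=2: vr[C=1024/335 D=1024/1277] → run D
t=3: vr[C=1024/335 D=2048/1277] → run D
t=4: vr[C=1024/335 D=3072/1277] → run D
t=5: vr[C=1024/335 D=4096/1277] → run C
t=6: vr[C=2048/335 D=4096/1277] → run D
t=7: vr[C=2048/335 D=5120/1277] → run D
t=8: vr[C=2048/335] → run C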